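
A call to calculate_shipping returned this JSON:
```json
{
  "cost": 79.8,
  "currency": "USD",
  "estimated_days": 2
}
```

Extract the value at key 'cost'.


79.8


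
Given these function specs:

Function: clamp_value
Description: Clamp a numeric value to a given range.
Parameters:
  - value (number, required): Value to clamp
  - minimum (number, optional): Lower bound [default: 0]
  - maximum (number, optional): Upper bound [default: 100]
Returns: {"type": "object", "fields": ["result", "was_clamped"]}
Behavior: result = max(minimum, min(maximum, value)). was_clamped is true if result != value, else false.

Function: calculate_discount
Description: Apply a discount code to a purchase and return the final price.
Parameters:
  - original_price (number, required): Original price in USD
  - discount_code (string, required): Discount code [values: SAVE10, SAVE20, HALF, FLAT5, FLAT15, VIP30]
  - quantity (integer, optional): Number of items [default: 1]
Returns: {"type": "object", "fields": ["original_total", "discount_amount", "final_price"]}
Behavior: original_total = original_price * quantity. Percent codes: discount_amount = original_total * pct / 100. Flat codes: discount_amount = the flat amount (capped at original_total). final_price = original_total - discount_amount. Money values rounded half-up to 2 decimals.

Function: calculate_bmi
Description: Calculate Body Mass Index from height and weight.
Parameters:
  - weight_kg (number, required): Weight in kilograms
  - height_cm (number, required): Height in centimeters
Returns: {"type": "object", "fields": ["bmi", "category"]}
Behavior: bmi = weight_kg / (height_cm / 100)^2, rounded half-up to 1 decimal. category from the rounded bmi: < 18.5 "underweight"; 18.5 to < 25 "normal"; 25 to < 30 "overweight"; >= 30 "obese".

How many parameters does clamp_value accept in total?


Parameters of clamp_value: value (required), minimum (optional), maximum (optional)
Total:
3


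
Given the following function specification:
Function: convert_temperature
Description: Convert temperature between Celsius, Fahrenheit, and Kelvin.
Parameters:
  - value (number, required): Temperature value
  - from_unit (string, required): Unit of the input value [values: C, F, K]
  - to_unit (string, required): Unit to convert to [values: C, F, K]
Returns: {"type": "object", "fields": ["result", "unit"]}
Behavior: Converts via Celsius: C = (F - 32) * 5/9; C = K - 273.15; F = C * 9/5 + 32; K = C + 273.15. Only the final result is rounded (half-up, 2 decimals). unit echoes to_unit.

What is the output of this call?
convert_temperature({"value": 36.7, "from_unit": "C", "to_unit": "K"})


Input already in C: 36.7
To K: 36.7 + 273.15 = 309.85
Round to 2 decimals: 309.85
Output:
{"result": 309.85, "unit": "K"}


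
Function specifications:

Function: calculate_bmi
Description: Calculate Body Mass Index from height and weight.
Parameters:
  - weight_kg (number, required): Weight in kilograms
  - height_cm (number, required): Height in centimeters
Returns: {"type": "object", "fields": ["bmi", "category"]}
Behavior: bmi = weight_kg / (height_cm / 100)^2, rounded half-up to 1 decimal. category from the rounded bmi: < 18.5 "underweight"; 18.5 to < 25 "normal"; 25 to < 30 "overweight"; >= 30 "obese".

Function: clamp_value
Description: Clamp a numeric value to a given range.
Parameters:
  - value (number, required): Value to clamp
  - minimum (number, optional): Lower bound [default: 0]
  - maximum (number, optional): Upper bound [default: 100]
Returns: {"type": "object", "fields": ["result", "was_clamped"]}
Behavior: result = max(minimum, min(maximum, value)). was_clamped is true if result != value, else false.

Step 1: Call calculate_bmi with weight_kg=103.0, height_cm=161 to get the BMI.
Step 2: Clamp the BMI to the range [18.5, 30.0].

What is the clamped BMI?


Step 1: calculate_bmi(weight_kg=103.0, height_cm=161)
  height_m = 161 / 100 = 1.61
  bmi = 103.0 / 1.61^2 = 103.0 / 2.5921 = 39.736121 -> 39.7
  39.7 >= 30 -> obese
  -> bmi = 39.7
Step 2: clamp_value(value=39.7, minimum=18.5, maximum=30.0)
  result = max(18.5, min(30.0, 39.7)) = max(18.5, 30.0) = 30.0
  was_clamped = (30.0 != 39.7) = true
  -> result = 30.0
30.0


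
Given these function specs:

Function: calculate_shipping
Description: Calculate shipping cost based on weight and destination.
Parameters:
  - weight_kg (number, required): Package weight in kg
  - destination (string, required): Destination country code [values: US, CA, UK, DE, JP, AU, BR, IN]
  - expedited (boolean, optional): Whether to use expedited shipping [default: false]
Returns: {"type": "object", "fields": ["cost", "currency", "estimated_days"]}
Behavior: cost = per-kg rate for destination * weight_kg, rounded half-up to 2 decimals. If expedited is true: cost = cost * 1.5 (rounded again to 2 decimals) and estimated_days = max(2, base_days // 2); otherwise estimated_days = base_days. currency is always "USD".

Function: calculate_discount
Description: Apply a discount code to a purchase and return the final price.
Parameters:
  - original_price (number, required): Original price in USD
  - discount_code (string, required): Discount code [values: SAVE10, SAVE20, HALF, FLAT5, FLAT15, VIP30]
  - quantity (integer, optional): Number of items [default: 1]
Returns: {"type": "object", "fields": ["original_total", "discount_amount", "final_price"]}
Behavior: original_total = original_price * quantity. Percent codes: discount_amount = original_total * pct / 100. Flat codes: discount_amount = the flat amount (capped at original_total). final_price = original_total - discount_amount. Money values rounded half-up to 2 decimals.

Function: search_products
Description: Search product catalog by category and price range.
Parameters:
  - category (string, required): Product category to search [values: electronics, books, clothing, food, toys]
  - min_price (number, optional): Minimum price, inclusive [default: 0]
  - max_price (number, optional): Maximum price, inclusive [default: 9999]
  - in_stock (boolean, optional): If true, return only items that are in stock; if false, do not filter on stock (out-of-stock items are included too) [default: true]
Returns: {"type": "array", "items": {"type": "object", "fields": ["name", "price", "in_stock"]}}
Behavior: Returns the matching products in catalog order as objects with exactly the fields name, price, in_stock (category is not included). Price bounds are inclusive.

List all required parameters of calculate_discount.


Parameters of calculate_discount and their required/optional flag:
  original_price: required
  discount_code: required
  quantity: optional
discount_code, original_price


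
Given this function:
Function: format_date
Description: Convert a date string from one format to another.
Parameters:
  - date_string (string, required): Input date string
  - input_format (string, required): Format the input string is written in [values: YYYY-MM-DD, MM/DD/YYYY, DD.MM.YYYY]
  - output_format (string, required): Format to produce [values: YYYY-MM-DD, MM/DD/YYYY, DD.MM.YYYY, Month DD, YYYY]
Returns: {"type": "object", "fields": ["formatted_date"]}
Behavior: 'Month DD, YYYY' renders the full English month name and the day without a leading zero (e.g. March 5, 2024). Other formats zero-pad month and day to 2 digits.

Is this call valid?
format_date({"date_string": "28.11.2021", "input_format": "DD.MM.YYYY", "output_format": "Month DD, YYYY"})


Checking all required parameters present and types match... All valid.
Valid


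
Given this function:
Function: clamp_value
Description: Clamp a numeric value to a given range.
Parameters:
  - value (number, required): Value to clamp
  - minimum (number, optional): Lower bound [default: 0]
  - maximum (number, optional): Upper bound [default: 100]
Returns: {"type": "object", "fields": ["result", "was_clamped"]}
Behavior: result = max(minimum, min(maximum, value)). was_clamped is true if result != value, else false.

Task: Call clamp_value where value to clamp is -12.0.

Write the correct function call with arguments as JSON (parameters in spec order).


Mapping each described value to its parameter name:
  'Value to clamp' -> value = -12.0
clamp_value({"value": -12.0})


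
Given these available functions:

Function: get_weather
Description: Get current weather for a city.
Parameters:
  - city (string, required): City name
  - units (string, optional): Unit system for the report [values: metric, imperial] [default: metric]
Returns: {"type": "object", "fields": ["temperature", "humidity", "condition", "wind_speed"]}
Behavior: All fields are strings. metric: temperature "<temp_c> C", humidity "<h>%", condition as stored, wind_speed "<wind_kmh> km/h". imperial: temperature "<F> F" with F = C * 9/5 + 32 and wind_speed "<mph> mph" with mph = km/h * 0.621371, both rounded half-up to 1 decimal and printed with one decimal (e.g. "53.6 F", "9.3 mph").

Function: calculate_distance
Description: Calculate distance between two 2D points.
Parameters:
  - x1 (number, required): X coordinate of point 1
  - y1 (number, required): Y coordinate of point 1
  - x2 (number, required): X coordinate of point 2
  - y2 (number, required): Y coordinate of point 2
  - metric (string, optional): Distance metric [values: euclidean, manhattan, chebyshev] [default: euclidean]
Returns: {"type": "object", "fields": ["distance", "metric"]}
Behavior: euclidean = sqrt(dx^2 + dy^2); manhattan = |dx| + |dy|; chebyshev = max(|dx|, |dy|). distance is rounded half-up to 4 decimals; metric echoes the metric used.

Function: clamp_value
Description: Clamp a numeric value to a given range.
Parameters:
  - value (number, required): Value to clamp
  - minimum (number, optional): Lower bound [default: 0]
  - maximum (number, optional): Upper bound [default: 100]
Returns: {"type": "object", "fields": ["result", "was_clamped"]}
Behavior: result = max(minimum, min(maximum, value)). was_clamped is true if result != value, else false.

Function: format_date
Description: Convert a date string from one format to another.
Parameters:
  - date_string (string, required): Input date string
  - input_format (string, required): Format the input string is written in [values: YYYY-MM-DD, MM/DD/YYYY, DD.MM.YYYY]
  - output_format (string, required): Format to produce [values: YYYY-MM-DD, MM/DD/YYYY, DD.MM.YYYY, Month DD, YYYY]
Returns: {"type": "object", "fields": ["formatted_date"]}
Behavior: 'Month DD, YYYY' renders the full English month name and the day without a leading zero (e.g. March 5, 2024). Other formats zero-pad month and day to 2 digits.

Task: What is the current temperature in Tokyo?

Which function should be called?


The task needs a function whose description is: Get current weather for a city.
get_weather


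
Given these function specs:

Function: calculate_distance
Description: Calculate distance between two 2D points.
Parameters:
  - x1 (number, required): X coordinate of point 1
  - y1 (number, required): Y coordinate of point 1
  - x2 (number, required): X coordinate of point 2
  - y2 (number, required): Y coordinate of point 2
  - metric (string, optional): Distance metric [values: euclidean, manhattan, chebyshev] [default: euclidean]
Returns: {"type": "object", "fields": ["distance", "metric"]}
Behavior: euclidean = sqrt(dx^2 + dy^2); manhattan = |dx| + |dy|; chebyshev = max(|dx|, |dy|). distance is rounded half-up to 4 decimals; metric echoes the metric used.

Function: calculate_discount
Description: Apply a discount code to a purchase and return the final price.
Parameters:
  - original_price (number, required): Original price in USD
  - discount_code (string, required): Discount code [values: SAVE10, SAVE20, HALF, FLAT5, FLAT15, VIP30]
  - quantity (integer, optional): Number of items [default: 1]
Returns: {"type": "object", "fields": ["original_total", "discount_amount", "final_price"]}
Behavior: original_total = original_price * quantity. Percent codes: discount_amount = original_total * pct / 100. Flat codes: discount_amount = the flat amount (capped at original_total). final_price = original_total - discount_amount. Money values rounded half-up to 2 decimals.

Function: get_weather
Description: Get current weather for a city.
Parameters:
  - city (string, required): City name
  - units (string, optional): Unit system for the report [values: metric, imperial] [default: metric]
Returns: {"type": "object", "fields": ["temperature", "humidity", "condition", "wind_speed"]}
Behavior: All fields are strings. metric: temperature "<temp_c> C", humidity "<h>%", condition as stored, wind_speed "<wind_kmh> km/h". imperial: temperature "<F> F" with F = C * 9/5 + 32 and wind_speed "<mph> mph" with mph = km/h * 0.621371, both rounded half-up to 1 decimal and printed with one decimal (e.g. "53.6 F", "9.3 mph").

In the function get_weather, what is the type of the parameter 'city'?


The get_weather spec declares:
  - city (string, required): City name
Type:
string


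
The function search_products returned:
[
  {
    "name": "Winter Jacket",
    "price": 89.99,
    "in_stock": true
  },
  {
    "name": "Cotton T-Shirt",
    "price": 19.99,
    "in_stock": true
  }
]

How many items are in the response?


Items: Winter Jacket, Cotton T-Shirt
2


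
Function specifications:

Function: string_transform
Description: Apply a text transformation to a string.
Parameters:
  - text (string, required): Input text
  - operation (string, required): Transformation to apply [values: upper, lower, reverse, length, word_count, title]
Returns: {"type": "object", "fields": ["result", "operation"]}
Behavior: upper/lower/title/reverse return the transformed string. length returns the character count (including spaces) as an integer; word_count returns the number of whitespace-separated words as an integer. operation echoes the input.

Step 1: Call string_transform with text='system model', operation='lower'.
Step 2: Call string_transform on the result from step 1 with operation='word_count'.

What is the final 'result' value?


Step 1: string_transform(text='system model', operation='lower')
  -> result = 'system model'
Step 2: string_transform(text='system model', operation='word_count')
  words: system, model -> 2
  -> result = 2
2


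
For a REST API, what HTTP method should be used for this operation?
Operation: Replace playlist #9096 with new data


GET = read, POST = create, PUT = update/replace, DELETE = remove
This operation is an update/replace.
PUT


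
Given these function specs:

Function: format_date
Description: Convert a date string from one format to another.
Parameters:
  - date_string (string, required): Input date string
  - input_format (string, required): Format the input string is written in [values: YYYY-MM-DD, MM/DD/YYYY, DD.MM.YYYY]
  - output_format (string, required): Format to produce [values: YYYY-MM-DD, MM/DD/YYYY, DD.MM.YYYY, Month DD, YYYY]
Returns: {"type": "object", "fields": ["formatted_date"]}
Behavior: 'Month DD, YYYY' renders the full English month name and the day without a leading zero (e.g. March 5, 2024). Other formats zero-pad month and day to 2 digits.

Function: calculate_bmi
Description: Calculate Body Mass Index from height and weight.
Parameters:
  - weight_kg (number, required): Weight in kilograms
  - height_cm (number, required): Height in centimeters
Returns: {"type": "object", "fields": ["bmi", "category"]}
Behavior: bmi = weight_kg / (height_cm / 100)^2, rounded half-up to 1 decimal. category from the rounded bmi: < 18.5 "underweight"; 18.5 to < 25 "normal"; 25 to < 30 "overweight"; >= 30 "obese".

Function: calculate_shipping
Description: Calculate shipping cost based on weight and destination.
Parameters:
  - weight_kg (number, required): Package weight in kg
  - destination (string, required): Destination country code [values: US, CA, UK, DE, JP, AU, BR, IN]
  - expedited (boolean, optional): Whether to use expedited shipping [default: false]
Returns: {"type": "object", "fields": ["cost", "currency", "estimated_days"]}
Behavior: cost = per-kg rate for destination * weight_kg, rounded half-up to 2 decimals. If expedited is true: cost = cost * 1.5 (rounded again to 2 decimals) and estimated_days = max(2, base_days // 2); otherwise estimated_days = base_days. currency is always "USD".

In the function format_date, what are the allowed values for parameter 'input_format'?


The format_date spec declares:
  - input_format (string, required): Format the input string is written in [values: YYYY-MM-DD, MM/DD/YYYY, DD.MM.YYYY]
Allowed values:
YYYY-MM-DD, MM/DD/YYYY, DD.MM.YYYY


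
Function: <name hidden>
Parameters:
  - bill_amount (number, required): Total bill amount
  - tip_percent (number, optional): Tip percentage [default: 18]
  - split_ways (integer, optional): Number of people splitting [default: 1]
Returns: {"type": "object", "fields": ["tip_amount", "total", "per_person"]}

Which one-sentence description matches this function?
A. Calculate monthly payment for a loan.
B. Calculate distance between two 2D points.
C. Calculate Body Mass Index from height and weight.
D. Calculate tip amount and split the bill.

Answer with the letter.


Parameters bill_amount, tip_percent, split_ways and return ["tip_amount", "total", "per_person"] fit: Calculate tip amount and split the bill.
D


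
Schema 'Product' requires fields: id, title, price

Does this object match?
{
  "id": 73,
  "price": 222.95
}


Checking required fields...
Missing: title
Invalid - missing required field 'title'


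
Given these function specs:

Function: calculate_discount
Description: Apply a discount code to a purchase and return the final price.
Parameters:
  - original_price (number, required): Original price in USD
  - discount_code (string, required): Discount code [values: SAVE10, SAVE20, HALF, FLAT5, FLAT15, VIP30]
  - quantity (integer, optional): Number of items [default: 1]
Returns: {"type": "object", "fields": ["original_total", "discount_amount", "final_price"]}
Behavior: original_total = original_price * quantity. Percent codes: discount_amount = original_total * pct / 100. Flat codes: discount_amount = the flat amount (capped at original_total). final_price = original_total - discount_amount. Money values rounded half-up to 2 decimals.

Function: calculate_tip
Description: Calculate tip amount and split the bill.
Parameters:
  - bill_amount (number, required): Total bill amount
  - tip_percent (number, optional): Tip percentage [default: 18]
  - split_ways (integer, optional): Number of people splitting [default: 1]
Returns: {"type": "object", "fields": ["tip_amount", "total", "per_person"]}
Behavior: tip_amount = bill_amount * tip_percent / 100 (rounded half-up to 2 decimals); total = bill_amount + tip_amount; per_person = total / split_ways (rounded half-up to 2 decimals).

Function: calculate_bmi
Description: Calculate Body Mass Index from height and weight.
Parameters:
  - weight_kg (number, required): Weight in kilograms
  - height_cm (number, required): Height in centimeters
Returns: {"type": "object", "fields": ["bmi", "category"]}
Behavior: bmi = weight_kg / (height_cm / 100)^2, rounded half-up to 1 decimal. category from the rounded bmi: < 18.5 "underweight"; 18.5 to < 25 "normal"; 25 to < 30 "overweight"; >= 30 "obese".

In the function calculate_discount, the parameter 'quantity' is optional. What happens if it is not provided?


The calculate_discount spec declares:
  - quantity (integer, optional): Number of items [default: 1]
It defaults to 1


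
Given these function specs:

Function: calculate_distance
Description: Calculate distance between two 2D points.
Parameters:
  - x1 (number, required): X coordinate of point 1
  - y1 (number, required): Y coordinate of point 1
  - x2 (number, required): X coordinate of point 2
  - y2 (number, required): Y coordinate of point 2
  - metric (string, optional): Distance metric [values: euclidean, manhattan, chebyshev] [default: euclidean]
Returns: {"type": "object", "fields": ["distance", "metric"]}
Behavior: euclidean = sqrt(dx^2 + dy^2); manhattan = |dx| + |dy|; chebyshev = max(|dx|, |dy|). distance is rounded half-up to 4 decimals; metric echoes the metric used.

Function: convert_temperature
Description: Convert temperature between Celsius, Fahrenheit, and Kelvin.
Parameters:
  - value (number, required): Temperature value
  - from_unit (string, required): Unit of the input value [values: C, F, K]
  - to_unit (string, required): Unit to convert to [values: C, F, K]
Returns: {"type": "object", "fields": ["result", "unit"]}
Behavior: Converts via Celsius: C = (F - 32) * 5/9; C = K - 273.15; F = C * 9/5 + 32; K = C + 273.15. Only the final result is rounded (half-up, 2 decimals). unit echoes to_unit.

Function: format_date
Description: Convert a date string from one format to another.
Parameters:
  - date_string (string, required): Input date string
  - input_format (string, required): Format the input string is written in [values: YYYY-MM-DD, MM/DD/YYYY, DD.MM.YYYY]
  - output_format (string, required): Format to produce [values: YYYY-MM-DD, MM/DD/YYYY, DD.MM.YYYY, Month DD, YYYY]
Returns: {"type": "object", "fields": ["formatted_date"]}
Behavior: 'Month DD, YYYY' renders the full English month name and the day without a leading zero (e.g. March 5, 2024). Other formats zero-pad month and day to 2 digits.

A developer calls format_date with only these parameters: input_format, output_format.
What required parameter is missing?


Required parameters: date_string, input_format, output_format
Provided: input_format, output_format
Missing: date_string
date_string


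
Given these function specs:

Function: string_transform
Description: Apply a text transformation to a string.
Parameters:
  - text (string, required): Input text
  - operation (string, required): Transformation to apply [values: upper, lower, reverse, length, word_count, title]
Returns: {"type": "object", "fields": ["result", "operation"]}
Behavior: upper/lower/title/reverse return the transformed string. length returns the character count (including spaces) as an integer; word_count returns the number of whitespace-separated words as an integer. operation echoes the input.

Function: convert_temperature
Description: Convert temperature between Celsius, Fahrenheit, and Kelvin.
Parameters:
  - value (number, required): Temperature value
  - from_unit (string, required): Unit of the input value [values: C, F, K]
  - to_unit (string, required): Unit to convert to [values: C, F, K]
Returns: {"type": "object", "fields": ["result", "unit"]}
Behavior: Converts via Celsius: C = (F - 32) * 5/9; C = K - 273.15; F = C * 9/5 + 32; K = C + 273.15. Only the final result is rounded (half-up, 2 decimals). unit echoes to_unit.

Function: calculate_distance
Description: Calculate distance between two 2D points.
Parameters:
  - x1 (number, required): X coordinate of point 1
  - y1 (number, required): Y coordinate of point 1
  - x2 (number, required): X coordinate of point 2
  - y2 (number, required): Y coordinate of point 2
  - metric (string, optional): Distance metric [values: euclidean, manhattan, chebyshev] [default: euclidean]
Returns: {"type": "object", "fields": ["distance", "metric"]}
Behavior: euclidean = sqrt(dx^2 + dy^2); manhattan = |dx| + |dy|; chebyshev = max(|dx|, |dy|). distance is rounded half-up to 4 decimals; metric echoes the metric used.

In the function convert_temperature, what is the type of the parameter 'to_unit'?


The convert_temperature spec declares:
  - to_unit (string, required): Unit to convert to [values: C, F, K]
Type:
string


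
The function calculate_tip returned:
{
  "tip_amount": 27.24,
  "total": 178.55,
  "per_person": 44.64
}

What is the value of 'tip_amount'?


27.24


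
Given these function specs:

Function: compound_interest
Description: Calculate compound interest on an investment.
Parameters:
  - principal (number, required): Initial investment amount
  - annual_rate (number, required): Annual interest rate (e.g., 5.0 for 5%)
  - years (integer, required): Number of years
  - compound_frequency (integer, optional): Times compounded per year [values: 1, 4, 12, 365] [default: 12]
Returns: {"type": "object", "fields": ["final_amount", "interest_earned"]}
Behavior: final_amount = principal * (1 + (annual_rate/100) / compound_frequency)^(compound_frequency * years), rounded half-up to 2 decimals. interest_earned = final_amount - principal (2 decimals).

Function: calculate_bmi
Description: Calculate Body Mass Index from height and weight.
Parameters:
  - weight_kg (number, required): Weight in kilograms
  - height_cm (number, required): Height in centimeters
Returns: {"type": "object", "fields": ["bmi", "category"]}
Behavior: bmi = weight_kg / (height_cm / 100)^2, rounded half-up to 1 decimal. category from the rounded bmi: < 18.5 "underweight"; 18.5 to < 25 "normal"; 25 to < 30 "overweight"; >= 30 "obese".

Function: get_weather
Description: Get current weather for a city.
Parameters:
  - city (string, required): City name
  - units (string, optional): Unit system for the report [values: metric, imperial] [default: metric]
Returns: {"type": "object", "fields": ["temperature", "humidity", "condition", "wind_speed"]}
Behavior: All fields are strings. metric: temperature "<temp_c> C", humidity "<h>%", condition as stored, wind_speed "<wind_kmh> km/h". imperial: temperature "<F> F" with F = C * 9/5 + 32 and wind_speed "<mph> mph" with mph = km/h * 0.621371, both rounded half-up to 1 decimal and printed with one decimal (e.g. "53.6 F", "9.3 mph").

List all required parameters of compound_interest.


Parameters of compound_interest and their required/optional flag:
  principal: required
  annual_rate: required
  years: required
  compound_frequency: optional
annual_rate, principal, years


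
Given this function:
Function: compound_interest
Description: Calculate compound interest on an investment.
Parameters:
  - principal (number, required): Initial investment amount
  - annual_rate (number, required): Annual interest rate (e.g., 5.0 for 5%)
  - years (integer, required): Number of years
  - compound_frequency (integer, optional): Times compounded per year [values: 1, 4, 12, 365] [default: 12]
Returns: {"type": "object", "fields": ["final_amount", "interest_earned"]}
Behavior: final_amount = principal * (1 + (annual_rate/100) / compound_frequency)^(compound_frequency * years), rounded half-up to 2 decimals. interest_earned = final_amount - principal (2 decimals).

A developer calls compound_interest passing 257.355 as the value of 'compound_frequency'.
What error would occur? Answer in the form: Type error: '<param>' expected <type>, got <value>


Spec: 'compound_frequency' is declared as integer; 257.355 is a non-integer number.
Type error: 'compound_frequency' expected integer, got 257.355


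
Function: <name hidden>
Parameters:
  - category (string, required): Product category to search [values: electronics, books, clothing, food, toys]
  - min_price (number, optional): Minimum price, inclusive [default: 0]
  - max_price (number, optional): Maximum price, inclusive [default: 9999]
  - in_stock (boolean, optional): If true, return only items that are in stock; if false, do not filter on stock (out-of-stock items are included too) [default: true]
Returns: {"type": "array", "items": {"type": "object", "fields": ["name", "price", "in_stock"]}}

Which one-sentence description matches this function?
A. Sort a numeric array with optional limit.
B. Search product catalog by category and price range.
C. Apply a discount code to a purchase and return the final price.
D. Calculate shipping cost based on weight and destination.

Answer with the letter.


Parameters category, min_price, max_price, in_stock and return "array" fit: Search product catalog by category and price range.
B


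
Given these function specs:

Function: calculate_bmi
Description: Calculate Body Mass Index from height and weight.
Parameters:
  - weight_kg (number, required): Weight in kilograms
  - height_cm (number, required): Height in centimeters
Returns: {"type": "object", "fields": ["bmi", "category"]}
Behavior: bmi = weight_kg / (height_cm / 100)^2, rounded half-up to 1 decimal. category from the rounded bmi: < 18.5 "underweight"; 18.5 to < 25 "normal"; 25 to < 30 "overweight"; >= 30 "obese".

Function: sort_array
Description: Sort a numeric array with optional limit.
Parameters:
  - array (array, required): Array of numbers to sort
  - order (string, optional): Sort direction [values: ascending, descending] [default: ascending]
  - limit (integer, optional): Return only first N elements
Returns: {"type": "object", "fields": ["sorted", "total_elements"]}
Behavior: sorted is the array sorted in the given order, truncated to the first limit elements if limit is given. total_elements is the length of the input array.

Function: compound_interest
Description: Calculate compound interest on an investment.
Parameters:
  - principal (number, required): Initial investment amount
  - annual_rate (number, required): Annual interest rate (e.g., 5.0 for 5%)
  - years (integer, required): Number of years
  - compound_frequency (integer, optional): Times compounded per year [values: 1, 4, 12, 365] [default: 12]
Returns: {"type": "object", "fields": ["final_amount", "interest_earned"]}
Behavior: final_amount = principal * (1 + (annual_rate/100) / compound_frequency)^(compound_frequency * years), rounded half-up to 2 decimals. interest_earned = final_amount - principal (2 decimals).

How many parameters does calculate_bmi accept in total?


Parameters of calculate_bmi: weight_kg (required), height_cm (required)
Total:
2


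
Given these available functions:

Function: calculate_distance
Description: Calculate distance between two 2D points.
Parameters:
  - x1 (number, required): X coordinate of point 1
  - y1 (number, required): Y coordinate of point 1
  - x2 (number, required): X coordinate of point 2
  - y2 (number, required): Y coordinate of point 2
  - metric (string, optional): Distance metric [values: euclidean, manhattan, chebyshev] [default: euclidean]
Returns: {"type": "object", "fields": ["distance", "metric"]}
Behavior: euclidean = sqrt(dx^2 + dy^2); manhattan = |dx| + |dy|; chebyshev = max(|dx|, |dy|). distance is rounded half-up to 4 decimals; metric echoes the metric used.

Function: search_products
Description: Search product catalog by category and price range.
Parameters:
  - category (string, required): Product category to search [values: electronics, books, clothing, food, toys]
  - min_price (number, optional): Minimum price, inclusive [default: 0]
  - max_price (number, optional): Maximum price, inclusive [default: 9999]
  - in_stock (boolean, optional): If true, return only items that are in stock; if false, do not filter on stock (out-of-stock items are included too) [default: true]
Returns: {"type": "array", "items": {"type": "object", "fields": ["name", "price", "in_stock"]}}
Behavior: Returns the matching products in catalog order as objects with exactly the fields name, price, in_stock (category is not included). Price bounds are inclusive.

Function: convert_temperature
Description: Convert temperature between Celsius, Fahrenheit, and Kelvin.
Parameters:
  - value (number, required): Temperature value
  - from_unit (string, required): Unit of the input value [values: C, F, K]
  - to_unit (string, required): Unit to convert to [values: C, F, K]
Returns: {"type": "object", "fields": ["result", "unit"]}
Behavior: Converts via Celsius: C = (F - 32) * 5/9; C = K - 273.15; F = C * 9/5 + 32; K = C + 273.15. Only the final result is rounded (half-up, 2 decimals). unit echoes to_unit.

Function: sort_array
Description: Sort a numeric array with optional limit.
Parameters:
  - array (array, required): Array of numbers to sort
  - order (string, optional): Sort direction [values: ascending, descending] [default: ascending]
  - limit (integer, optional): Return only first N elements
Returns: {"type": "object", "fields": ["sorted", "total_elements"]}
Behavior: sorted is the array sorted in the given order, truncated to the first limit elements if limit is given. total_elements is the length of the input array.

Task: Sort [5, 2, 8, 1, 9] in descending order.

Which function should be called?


The task needs a function whose description is: Sort a numeric array with optional limit.
sort_array


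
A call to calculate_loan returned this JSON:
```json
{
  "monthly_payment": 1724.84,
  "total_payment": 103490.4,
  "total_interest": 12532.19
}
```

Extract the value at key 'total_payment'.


103490.4


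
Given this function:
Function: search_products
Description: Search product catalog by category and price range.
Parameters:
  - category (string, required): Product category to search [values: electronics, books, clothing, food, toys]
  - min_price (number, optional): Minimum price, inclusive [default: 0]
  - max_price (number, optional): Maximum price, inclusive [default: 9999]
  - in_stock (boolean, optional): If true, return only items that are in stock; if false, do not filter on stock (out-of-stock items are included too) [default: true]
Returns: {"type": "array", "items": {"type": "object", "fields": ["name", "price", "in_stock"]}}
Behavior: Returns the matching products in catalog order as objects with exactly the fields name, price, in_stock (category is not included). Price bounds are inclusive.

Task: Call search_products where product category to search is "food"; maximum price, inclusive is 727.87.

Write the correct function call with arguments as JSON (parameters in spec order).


Mapping each described value to its parameter name:
  'Product category to search' -> category = "food"
  'Maximum price, inclusive' -> max_price = 727.87
search_products({"category": "food", "max_price": 727.87})


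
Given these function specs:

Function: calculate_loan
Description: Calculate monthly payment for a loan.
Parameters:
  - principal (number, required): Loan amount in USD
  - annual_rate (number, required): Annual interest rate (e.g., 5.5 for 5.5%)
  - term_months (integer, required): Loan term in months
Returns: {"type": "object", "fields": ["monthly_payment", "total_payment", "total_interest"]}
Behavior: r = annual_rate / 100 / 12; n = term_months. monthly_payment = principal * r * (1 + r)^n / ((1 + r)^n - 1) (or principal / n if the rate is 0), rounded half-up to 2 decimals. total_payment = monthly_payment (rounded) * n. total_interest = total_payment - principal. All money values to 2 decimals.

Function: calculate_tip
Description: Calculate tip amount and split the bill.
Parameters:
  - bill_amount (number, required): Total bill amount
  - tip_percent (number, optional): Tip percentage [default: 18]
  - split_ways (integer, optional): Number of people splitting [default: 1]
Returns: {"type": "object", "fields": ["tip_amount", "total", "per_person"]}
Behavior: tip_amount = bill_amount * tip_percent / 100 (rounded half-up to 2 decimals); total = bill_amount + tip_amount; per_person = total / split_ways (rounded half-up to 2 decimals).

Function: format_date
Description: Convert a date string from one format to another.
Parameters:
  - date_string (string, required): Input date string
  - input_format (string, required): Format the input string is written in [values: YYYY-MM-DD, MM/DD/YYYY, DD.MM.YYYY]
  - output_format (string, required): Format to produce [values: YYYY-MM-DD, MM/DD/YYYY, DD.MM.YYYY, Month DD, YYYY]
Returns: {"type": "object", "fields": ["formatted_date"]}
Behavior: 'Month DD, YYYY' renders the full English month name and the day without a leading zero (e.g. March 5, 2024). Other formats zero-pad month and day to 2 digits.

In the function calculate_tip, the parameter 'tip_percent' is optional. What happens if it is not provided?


The calculate_tip spec declares:
  - tip_percent (number, optional): Tip percentage [default: 18]
It defaults to 18


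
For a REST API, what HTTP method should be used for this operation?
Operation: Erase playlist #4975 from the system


GET = read, POST = create, PUT = update/replace, DELETE = remove
This operation is a removal.
DELETE


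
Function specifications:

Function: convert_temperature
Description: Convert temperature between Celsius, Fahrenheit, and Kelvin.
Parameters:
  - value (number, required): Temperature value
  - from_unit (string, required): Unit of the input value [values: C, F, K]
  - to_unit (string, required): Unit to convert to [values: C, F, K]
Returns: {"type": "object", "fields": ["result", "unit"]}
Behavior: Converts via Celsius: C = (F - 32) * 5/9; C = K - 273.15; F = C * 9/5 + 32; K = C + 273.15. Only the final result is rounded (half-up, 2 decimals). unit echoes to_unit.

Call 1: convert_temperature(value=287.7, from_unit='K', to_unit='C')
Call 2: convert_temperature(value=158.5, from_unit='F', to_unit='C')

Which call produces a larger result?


Call 1:
  To C: 287.7 - 273.15 = 14.55
  Target is C: 14.55
  Round to 2 decimals: 14.55
  -> 14.55 C
Call 2:
  To C: (158.5 - 32) * 5/9 = 70.277778
  Target is C: 70.277778
  Round to 2 decimals: 70.28
  -> 70.28 C
Call 2 (70.28 C)


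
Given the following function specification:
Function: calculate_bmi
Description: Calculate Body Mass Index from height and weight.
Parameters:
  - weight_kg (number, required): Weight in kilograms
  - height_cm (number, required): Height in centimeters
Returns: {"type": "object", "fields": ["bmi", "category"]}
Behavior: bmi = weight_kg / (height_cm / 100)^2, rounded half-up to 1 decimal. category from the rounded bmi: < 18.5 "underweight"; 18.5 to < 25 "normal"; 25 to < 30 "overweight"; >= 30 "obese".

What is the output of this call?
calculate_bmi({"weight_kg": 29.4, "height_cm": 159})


height_m = 159 / 100 = 1.59
bmi = 29.4 / 1.59^2 = 29.4 / 2.5281 = 11.629287 -> 11.6
11.6 < 18.5 -> underweight
Output:
{"bmi": 11.6, "category": "underweight"}


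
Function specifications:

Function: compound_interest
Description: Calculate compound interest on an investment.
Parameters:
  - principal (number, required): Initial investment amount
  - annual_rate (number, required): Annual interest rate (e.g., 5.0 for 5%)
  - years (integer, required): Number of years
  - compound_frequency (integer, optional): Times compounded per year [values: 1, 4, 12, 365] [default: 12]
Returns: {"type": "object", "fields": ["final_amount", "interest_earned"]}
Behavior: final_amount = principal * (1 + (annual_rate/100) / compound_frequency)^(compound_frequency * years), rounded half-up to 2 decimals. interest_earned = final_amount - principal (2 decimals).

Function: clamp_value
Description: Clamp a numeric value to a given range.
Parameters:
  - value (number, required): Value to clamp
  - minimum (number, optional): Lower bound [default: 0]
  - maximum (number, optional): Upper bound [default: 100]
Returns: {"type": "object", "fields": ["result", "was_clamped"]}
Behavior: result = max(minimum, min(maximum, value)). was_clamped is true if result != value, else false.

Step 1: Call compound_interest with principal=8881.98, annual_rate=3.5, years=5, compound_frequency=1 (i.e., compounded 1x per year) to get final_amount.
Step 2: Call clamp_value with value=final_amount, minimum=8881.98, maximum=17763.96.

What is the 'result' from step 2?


Step 1: compound_interest
  rate per period = 3.5/100/1 = 0.035 (keep full precision); periods = 1 * 5 = 5
  (1 + 0.035)^5 = 1.18768631
  final_amount = 8881.98 * 1.18768631 = 10549.006013 -> 10549.01
  interest_earned = 10549.01 - 8881.98 = 1667.03
  -> final_amount = 10549.01
Step 2: clamp_value(value=10549.01, minimum=8881.98, maximum=17763.96)
  result = max(8881.98, min(17763.96, 10549.01)) = max(8881.98, 10549.01) = 10549.01
  was_clamped = (10549.01 != 10549.01) = false
  -> result = 10549.01
10549.01


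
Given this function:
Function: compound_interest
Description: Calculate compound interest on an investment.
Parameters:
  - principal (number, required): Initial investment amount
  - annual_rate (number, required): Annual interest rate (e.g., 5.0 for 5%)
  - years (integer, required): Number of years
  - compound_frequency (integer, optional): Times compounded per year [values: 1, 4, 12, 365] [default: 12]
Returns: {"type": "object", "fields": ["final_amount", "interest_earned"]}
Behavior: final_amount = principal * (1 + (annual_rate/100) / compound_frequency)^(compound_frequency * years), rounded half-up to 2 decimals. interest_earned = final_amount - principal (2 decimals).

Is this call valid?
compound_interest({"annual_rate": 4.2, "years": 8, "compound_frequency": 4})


Checking required parameters...
Missing required parameter: principal
Invalid - missing required parameter 'principal'
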